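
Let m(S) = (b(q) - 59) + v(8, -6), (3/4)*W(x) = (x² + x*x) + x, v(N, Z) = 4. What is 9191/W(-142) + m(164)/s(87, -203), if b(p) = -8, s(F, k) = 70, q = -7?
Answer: -585483/803720 ≈ -0.72847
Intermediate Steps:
W(x) = 4*x/3 + 8*x²/3 (W(x) = 4*((x² + x*x) + x)/3 = 4*((x² + x²) + x)/3 = 4*(2*x² + x)/3 = 4*(x + 2*x²)/3 = 4*x/3 + 8*x²/3)
m(S) = -63 (m(S) = (-8 - 59) + 4 = -67 + 4 = -63)
9191/W(-142) + m(164)/s(87, -203) = 9191/(((4/3)*(-142)*(1 + 2*(-142)))) - 63/70 = 9191/(((4/3)*(-142)*(1 - 284))) - 63*1/70 = 9191/(((4/3)*(-142)*(-283))) - 9/10 = 9191/(160744/3) - 9/10 = 9191*(3/160744) - 9/10 = 27573/160744 - 9/10 = -585483/803720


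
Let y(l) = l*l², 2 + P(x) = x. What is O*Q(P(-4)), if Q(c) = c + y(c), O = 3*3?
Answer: -1998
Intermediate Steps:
P(x) = -2 + x
O = 9
y(l) = l³
Q(c) = c + c³
O*Q(P(-4)) = 9*((-2 - 4) + (-2 - 4)³) = 9*(-6 + (-6)³) = 9*(-6 - 216) = 9*(-222) = -1998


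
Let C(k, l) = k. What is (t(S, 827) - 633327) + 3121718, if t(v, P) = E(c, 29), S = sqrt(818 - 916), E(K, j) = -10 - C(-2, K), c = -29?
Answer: 2488383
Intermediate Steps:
E(K, j) = -8 (E(K, j) = -10 - 1*(-2) = -10 + 2 = -8)
S = 7*I*sqrt(2) (S = sqrt(-98) = 7*I*sqrt(2) ≈ 9.8995*I)
t(v, P) = -8
(t(S, 827) - 633327) + 3121718 = (-8 - 633327) + 3121718 = -633335 + 3121718 = 2488383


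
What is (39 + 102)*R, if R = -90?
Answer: -12690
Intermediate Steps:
(39 + 102)*R = (39 + 102)*(-90) = 141*(-90) = -12690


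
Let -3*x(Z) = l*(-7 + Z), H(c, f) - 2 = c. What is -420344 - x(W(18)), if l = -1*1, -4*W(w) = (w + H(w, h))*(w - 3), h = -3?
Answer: -2521765/6 ≈ -4.2029e+5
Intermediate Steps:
H(c, f) = 2 + c
W(w) = -(-3 + w)*(2 + 2*w)/4 (W(w) = -(w + (2 + w))*(w - 3)/4 = -(2 + 2*w)*(-3 + w)/4 = -(-3 + w)*(2 + 2*w)/4)
l = -1
x(Z) = -7/3 + Z/3 (x(Z) = -(-1)*(-7 + Z)/3 = -(7 - Z)/3 = -7/3 + Z/3)
-420344 - x(W(18)) = -420344 - (-7/3 + (3/2 + 18 - ½*18²)/3) = -420344 - (-7/3 + (3/2 + 18 - ½*324)/3) = -420344 - (-7/3 + (3/2 + 18 - 162)/3) = -420344 - (-7/3 + (⅓)*(-285/2)) = -420344 - (-7/3 - 95/2) = -420344 - 1*(-299/6) = -420344 + 299/6 = -2521765/6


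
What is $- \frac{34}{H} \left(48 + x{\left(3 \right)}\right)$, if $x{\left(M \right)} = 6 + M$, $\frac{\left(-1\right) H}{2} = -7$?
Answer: $- \frac{969}{7} \approx -138.43$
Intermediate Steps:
$H = 14$ ($H = \left(-2\right) \left(-7\right) = 14$)
$- \frac{34}{H} \left(48 + x{\left(3 \right)}\right) = - \frac{34}{14} \left(48 + \left(6 + 3\right)\right) = \left(-34\right) \frac{1}{14} \left(48 + 9\right) = \left(- \frac{17}{7}\right) 57 = - \frac{969}{7}$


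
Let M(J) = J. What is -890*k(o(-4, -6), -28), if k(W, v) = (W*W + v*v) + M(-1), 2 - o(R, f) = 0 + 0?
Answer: -700430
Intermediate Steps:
o(R, f) = 2 (o(R, f) = 2 - (0 + 0) = 2 - 1*0 = 2 + 0 = 2)
k(W, v) = -1 + W² + v² (k(W, v) = (W*W + v*v) - 1 = (W² + v²) - 1 = -1 + W² + v²)
-890*k(o(-4, -6), -28) = -890*(-1 + 2² + (-28)²) = -890*(-1 + 4 + 784) = -890*787 = -700430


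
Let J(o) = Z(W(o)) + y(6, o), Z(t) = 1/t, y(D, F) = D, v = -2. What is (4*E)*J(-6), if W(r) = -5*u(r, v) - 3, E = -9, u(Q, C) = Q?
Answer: -652/3 ≈ -217.33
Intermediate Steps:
W(r) = -3 - 5*r (W(r) = -5*r - 3 = -3 - 5*r)
J(o) = 6 + 1/(-3 - 5*o) (J(o) = 1/(-3 - 5*o) + 6 = 6 + 1/(-3 - 5*o))
(4*E)*J(-6) = (4*(-9))*((17 + 30*(-6))/(3 + 5*(-6))) = -36*(17 - 180)/(3 - 30) = -36*(-163)/(-27) = -(-4)*(-163)/3 = -36*163/27 = -652/3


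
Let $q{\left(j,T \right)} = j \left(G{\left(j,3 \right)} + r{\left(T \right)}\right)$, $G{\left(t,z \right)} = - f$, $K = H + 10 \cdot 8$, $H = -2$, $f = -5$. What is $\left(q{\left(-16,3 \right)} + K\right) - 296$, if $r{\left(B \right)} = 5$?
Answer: $-378$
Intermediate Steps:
$K = 78$ ($K = -2 + 10 \cdot 8 = -2 + 80 = 78$)
$G{\left(t,z \right)} = 5$ ($G{\left(t,z \right)} = \left(-1\right) \left(-5\right) = 5$)
$q{\left(j,T \right)} = 10 j$ ($q{\left(j,T \right)} = j \left(5 + 5\right) = j 10 = 10 j$)
$\left(q{\left(-16,3 \right)} + K\right) - 296 = \left(10 \left(-16\right) + 78\right) - 296 = \left(-160 + 78\right) - 296 = -82 - 296 = -378$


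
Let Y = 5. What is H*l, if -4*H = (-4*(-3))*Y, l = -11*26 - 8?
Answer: 4410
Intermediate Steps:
l = -294 (l = -286 - 8 = -294)
H = -15 (H = -(-4*(-3))*5/4 = -3*5 = -1/4*60 = -15)
H*l = -15*(-294) = 4410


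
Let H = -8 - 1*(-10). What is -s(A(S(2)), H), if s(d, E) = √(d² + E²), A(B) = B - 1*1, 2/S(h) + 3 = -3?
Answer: -2*√13/3 ≈ -2.4037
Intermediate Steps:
S(h) = -⅓ (S(h) = 2/(-3 - 3) = 2/(-6) = 2*(-⅙) = -⅓)
A(B) = -1 + B (A(B) = B - 1 = -1 + B)
H = 2 (H = -8 + 10 = 2)
s(d, E) = √(E² + d²)
-s(A(S(2)), H) = -√(2² + (-1 - ⅓)²) = -√(4 + (-4/3)²) = -√(4 + 16/9) = -√(52/9) = -2*√13/3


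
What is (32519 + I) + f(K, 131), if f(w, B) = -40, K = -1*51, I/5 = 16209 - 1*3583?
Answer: 95609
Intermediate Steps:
I = 63130 (I = 5*(16209 - 1*3583) = 5*(16209 - 3583) = 5*12626 = 63130)
K = -51
(32519 + I) + f(K, 131) = (32519 + 63130) - 40 = 95649 - 40 = 95609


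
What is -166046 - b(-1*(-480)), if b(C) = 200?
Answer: -166246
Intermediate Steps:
-166046 - b(-1*(-480)) = -166046 - 1*200 = -166046 - 200 = -166246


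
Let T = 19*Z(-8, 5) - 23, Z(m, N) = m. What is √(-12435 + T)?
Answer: I*√12610 ≈ 112.29*I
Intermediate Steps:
T = -175 (T = 19*(-8) - 23 = -152 - 23 = -175)
√(-12435 + T) = √(-12435 - 175) = √(-12610) = I*√12610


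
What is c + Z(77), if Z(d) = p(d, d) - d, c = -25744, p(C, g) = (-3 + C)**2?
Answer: -20345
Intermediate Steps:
Z(d) = (-3 + d)**2 - d
c + Z(77) = -25744 + ((-3 + 77)**2 - 1*77) = -25744 + (74**2 - 77) = -25744 + (5476 - 77) = -25744 + 5399 = -20345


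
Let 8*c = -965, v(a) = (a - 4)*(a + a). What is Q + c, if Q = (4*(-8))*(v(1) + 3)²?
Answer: -3269/8 ≈ -408.63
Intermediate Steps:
v(a) = 2*a*(-4 + a) (v(a) = (-4 + a)*(2*a) = 2*a*(-4 + a))
c = -965/8 (c = (⅛)*(-965) = -965/8 ≈ -120.63)
Q = -288 (Q = (4*(-8))*(2*1*(-4 + 1) + 3)² = -32*(2*1*(-3) + 3)² = -32*(-6 + 3)² = -32*(-3)² = -32*9 = -288)
Q + c = -288 - 965/8 = -3269/8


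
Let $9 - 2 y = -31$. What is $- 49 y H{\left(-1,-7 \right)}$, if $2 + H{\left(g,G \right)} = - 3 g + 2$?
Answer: $-2940$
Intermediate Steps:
$y = 20$ ($y = \frac{9}{2} - - \frac{31}{2} = \frac{9}{2} + \frac{31}{2} = 20$)
$H{\left(g,G \right)} = - 3 g$ ($H{\left(g,G \right)} = -2 - \left(-2 + 3 g\right) = - 3 g$)
$- 49 y H{\left(-1,-7 \right)} = \left(-49\right) 20 \left(\left(-3\right) \left(-1\right)\right) = \left(-980\right) 3 = -2940$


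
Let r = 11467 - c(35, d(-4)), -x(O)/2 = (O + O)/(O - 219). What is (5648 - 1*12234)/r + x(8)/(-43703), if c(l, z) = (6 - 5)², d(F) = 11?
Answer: -30366033025/52865902089 ≈ -0.57440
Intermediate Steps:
c(l, z) = 1 (c(l, z) = 1² = 1)
x(O) = -4*O/(-219 + O) (x(O) = -2*(O + O)/(O - 219) = -2*2*O/(-219 + O) = -4*O/(-219 + O))
r = 11466 (r = 11467 - 1*1 = 11467 - 1 = 11466)
(5648 - 1*12234)/r + x(8)/(-43703) = (5648 - 1*12234)/11466 - 4*8/(-219 + 8)/(-43703) = (5648 - 12234)*(1/11466) - 4*8/(-211)*(-1/43703) = -6586*1/11466 - 4*8*(-1/211)*(-1/43703) = -3293/5733 + (32/211)*(-1/43703) = -3293/5733 - 32/9221333 = -30366033025/52865902089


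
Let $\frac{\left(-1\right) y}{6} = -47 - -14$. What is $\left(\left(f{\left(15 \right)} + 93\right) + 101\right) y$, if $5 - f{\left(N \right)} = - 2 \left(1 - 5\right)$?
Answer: $37818$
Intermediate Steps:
$f{\left(N \right)} = -3$ ($f{\left(N \right)} = 5 - - 2 \left(1 - 5\right) = 5 - \left(-2\right) \left(-4\right) = 5 - 8 = -3$)
$y = 198$ ($y = - 6 \left(-47 - -14\right) = - 6 \left(-47 + 14\right) = \left(-6\right) \left(-33\right) = 198$)
$\left(\left(f{\left(15 \right)} + 93\right) + 101\right) y = \left(\left(-3 + 93\right) + 101\right) 198 = \left(90 + 101\right) 198 = 191 \cdot 198 = 37818$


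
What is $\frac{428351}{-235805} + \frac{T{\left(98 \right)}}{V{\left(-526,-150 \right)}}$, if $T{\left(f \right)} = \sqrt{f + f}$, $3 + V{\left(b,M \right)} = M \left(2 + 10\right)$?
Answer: $- \frac{775618123}{425156415} \approx -1.8243$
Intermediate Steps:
$V{\left(b,M \right)} = -3 + 12 M$ ($V{\left(b,M \right)} = -3 + M \left(2 + 10\right) = -3 + M 12 = -3 + 12 M$)
$T{\left(f \right)} = \sqrt{2} \sqrt{f}$ ($T{\left(f \right)} = \sqrt{2 f} = \sqrt{2} \sqrt{f}$)
$\frac{428351}{-235805} + \frac{T{\left(98 \right)}}{V{\left(-526,-150 \right)}} = \frac{428351}{-235805} + \frac{\sqrt{2} \sqrt{98}}{-3 + 12 \left(-150\right)} = 428351 \left(- \frac{1}{235805}\right) + \frac{\sqrt{2} \cdot 7 \sqrt{2}}{-3 - 1800} = - \frac{428351}{235805} + \frac{14}{-1803} = - \frac{428351}{235805} + 14 \left(- \frac{1}{1803}\right) = - \frac{428351}{235805} - \frac{14}{1803} = - \frac{775618123}{425156415}$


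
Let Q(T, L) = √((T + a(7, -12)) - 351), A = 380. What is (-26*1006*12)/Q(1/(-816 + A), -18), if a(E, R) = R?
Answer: 627744*I*√17251321/158269 ≈ 16474.0*I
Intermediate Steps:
Q(T, L) = √(-363 + T) (Q(T, L) = √((T - 12) - 351) = √((-12 + T) - 351) = √(-363 + T))
(-26*1006*12)/Q(1/(-816 + A), -18) = (-26*1006*12)/(√(-363 + 1/(-816 + 380))) = (-26156*12)/(√(-363 + 1/(-436))) = -313872/√(-363 - 1/436) = -313872*(-2*I*√17251321/158269) = -(-627744)*I*√17251321/158269 = 627744*I*√17251321/158269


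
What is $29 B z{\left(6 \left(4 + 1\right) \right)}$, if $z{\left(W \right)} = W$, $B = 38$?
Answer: $33060$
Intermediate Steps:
$29 B z{\left(6 \left(4 + 1\right) \right)} = 29 \cdot 38 \cdot 6 \left(4 + 1\right) = 1102 \cdot 6 \cdot 5 = 1102 \cdot 30 = 33060$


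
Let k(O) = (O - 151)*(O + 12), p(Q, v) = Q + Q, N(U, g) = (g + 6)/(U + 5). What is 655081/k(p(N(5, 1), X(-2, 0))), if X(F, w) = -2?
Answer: -16377025/50116 ≈ -326.78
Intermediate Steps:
N(U, g) = (6 + g)/(5 + U)
p(Q, v) = 2*Q
k(O) = (-151 + O)*(12 + O)
655081/k(p(N(5, 1), X(-2, 0))) = 655081/(-1812 + (2*((6 + 1)/(5 + 5)))**2 - 278*(6 + 1)/(5 + 5)) = 655081/(-1812 + (2*(7/10))**2 - 278*7/10) = 655081/(-1812 + (7/5)**2 - 139*7/5) = 655081/(-1812 + 49/25 - 973/5) = 655081/(-50116/25) = 655081*(-25/50116) = -16377025/50116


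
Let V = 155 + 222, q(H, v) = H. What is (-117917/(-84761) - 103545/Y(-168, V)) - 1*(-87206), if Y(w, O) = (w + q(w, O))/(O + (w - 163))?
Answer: 481227094293/4746616 ≈ 1.0138e+5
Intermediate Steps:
V = 377
Y(w, O) = 2*w/(-163 + O + w) (Y(w, O) = (w + w)/(O + (w - 163)) = (2*w)/(O + (-163 + w)) = (2*w)/(-163 + O + w) = 2*w/(-163 + O + w))
(-117917/(-84761) - 103545/Y(-168, V)) - 1*(-87206) = (-117917/(-84761) - 103545/(2*(-168)/(-163 + 377 - 168))) - 1*(-87206) = (-117917*(-1/84761) - 103545/(2*(-168)/46)) + 87206 = (117917/84761 - 103545/(2*(-168)*(1/46))) + 87206 = (117917/84761 - 103545/(-168/23)) + 87206 = (117917/84761 - 103545*(-23/168)) + 87206 = (117917/84761 + 793845/56) + 87206 = 67293699397/4746616 + 87206 = 481227094293/4746616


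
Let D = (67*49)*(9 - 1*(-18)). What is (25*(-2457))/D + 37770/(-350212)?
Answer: -65766515/82124714 ≈ -0.80081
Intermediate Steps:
D = 88641 (D = 3283*(9 + 18) = 3283*27 = 88641)
(25*(-2457))/D + 37770/(-350212) = (25*(-2457))/88641 + 37770/(-350212) = -61425*1/88641 + 37770*(-1/350212) = -325/469 - 18885/175106 = -65766515/82124714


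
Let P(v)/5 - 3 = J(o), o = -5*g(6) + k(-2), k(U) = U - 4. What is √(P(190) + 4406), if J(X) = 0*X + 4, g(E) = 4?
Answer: √4441 ≈ 66.641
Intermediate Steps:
k(U) = -4 + U
o = -26 (o = -5*4 + (-4 - 2) = -20 - 6 = -26)
J(X) = 4 (J(X) = 0 + 4 = 4)
P(v) = 35 (P(v) = 15 + 5*4 = 15 + 20 = 35)
√(P(190) + 4406) = √(35 + 4406) = √4441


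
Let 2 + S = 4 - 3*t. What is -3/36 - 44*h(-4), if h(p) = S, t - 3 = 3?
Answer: 8447/12 ≈ 703.92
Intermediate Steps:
t = 6 (t = 3 + 3 = 6)
S = -16 (S = -2 + (4 - 3*6) = -2 + (4 - 18) = -2 - 14 = -16)
h(p) = -16
-3/36 - 44*h(-4) = -3/36 - 44*(-16) = -3*1/36 + 704 = -1/12 + 704 = 8447/12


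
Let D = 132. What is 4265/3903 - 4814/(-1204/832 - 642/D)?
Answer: 14350303477/18785139 ≈ 763.92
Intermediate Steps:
4265/3903 - 4814/(-1204/832 - 642/D) = 4265/3903 - 4814/(-1204/832 - 642/132) = 4265*(1/3903) - 4814/(-1204*1/832 - 642*1/132) = 4265/3903 - 4814/(-301/208 - 107/22) = 4265/3903 - 4814/(-14439/2288) = 4265/3903 - 4814*(-2288/14439) = 4265/3903 + 11014432/14439 = 14350303477/18785139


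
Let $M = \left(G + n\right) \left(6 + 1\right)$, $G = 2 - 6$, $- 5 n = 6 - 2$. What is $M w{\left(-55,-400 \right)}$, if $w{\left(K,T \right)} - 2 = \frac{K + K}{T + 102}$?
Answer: $- \frac{59304}{745} \approx -79.603$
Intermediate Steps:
$n = - \frac{4}{5}$ ($n = - \frac{6 - 2}{5} = \left(- \frac{1}{5}\right) 4 = - \frac{4}{5} \approx -0.8$)
$G = -4$ ($G = 2 - 6 = -4$)
$M = - \frac{168}{5}$ ($M = \left(-4 - \frac{4}{5}\right) \left(6 + 1\right) = \left(- \frac{24}{5}\right) 7 = - \frac{168}{5} \approx -33.6$)
$w{\left(K,T \right)} = 2 + \frac{2 K}{102 + T}$ ($w{\left(K,T \right)} = 2 + \frac{K + K}{T + 102} = 2 + \frac{2 K}{102 + T}$)
$M w{\left(-55,-400 \right)} = - \frac{168 \frac{2 \left(102 - 55 - 400\right)}{102 - 400}}{5} = - \frac{168 \cdot 2 \frac{1}{-298} \left(-353\right)}{5} = - \frac{168 \cdot 2 \left(- \frac{1}{298}\right) \left(-353\right)}{5} = \left(- \frac{168}{5}\right) \frac{353}{149} = - \frac{59304}{745}$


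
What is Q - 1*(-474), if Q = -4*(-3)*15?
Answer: 654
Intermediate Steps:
Q = 180 (Q = -1*(-12)*15 = 12*15 = 180)
Q - 1*(-474) = 180 - 1*(-474) = 180 + 474 = 654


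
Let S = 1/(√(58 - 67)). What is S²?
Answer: -⅑ ≈ -0.11111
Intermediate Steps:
S = -I/3 (S = 1/(√(-9)) = 1/(3*I) = -I/3 ≈ -0.33333*I)
S² = (-I/3)² = -⅑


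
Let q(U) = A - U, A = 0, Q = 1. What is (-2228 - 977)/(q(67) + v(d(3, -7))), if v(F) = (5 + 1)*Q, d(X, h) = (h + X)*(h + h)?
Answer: 3205/61 ≈ 52.541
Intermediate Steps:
d(X, h) = 2*h*(X + h) (d(X, h) = (X + h)*(2*h) = 2*h*(X + h))
v(F) = 6 (v(F) = (5 + 1)*1 = 6*1 = 6)
q(U) = -U (q(U) = 0 - U = -U)
(-2228 - 977)/(q(67) + v(d(3, -7))) = (-2228 - 977)/(-1*67 + 6) = -3205/(-67 + 6) = -3205/(-61) = -3205*(-1/61) = 3205/61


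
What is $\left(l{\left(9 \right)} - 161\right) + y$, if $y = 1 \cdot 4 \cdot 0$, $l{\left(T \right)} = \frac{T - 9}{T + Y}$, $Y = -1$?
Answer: $-161$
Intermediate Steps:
$l{\left(T \right)} = \frac{-9 + T}{-1 + T}$ ($l{\left(T \right)} = \frac{T - 9}{T - 1} = \frac{-9 + T}{-1 + T}$)
$y = 0$ ($y = 4 \cdot 0 = 0$)
$\left(l{\left(9 \right)} - 161\right) + y = \left(\frac{-9 + 9}{-1 + 9} - 161\right) + 0 = \left(\frac{1}{8} \cdot 0 - 161\right) + 0 = \left(0 - 161\right) + 0 = -161 + 0 = -161$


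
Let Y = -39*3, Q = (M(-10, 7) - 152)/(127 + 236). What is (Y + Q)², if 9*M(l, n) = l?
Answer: 147162002689/10673289 ≈ 13788.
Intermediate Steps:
M(l, n) = l/9
Q = -1378/3267 (Q = ((⅑)*(-10) - 152)/(127 + 236) = (-10/9 - 152)/363 = -1378/9*1/363 = -1378/3267 ≈ -0.42179)
Y = -117
(Y + Q)² = (-117 - 1378/3267)² = (-383617/3267)² = 147162002689/10673289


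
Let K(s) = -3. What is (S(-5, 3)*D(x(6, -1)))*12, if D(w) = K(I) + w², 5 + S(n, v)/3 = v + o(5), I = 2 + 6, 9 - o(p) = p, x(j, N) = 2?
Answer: 72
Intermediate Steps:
o(p) = 9 - p
I = 8
S(n, v) = -3 + 3*v (S(n, v) = -15 + 3*(v + (9 - 1*5)) = -15 + 3*(v + (9 - 5)) = -15 + 3*(v + 4) = -15 + 3*(4 + v) = -15 + (12 + 3*v) = -3 + 3*v)
D(w) = -3 + w²
(S(-5, 3)*D(x(6, -1)))*12 = ((-3 + 3*3)*(-3 + 2²))*12 = ((-3 + 9)*(-3 + 4))*12 = (6*1)*12 = 6*12 = 72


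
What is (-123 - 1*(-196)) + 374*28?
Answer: 10545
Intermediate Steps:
(-123 - 1*(-196)) + 374*28 = (-123 + 196) + 10472 = 73 + 10472 = 10545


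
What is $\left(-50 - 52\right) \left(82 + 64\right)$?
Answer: $-14892$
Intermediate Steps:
$\left(-50 - 52\right) \left(82 + 64\right) = \left(-50 - 52\right) 146 = \left(-102\right) 146 = -14892$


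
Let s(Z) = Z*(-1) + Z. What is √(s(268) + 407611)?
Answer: √407611 ≈ 638.44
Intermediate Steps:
s(Z) = 0 (s(Z) = -Z + Z = 0)
√(s(268) + 407611) = √(0 + 407611) = √407611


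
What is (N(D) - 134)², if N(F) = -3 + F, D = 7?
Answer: 16900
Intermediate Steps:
(N(D) - 134)² = ((-3 + 7) - 134)² = (4 - 134)² = (-130)² = 16900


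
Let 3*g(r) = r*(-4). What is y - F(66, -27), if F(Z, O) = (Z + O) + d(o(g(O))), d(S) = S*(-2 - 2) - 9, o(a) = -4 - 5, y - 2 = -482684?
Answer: -482748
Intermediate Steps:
y = -482682 (y = 2 - 482684 = -482682)
g(r) = -4*r/3 (g(r) = (r*(-4))/3 = (-4*r)/3 = -4*r/3)
o(a) = -9
d(S) = -9 - 4*S (d(S) = S*(-4) - 9 = -4*S - 9 = -9 - 4*S)
F(Z, O) = 27 + O + Z (F(Z, O) = (Z + O) + (-9 - 4*(-9)) = (O + Z) + (-9 + 36) = (O + Z) + 27 = 27 + O + Z)
y - F(66, -27) = -482682 - (27 - 27 + 66) = -482682 - 1*66 = -482682 - 66 = -482748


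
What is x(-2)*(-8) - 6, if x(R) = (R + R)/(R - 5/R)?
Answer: 58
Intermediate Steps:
x(R) = 2*R/(R - 5/R) (x(R) = (2*R)/(R - 5/R) = 2*R/(R - 5/R))
x(-2)*(-8) - 6 = (2*(-2)**2/(-5 + (-2)**2))*(-8) - 6 = (2*4/(-5 + 4))*(-8) - 6 = (2*4/(-1))*(-8) - 6 = (2*4*(-1))*(-8) - 6 = -8*(-8) - 6 = 64 - 6 = 58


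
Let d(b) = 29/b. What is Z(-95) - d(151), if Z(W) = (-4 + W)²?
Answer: 1479922/151 ≈ 9800.8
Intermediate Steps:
Z(-95) - d(151) = (-4 - 95)² - 29/151 = (-99)² - 29/151 = 9801 - 1*29/151 = 9801 - 29/151 = 1479922/151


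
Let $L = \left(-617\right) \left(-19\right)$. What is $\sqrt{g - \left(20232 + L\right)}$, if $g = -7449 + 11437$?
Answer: $i \sqrt{27967} \approx 167.23 i$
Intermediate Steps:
$L = 11723$
$g = 3988$
$\sqrt{g - \left(20232 + L\right)} = \sqrt{3988 - 31955} = \sqrt{-27967} = i \sqrt{27967}$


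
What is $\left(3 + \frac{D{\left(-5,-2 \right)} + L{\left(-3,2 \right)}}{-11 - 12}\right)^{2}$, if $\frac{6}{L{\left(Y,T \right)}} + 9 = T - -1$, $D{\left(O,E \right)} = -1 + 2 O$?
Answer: $\frac{6561}{529} \approx 12.403$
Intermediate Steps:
$L{\left(Y,T \right)} = \frac{6}{-8 + T}$ ($L{\left(Y,T \right)} = \frac{6}{-9 + \left(T - -1\right)} = \frac{6}{-9 + \left(T + 1\right)} = \frac{6}{-9 + \left(1 + T\right)} = \frac{6}{-8 + T}$)
$\left(3 + \frac{D{\left(-5,-2 \right)} + L{\left(-3,2 \right)}}{-11 - 12}\right)^{2} = \left(3 + \frac{\left(-1 + 2 \left(-5\right)\right) + \frac{6}{-8 + 2}}{-11 - 12}\right)^{2} = \left(3 + \frac{\left(-1 - 10\right) + \frac{6}{-6}}{-23}\right)^{2} = \left(3 + \left(-11 + 6 \left(- \frac{1}{6}\right)\right) \left(- \frac{1}{23}\right)\right)^{2} = \left(3 + \left(-11 - 1\right) \left(- \frac{1}{23}\right)\right)^{2} = \left(3 - - \frac{12}{23}\right)^{2} = \left(3 + \frac{12}{23}\right)^{2} = \left(\frac{81}{23}\right)^{2} = \frac{6561}{529}$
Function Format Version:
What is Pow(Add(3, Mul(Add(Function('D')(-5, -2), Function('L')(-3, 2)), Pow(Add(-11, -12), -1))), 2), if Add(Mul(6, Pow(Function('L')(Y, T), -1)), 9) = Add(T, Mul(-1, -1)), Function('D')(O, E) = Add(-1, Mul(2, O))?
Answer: Rational(6561, 529) ≈ 12.403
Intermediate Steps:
Function('L')(Y, T) = Mul(6, Pow(Add(-8, T), -1)) (Function('L')(Y, T) = Mul(6, Pow(Add(-9, Add(T, Mul(-1, -1))), -1)) = Mul(6, Pow(Add(-9, Add(T, 1)), -1)) = Mul(6, Pow(Add(-9, Add(1, T)), -1)) = Mul(6, Pow(Add(-8, T), -1)))
Pow(Add(3, Mul(Add(Function('D')(-5, -2), Function('L')(-3, 2)), Pow(Add(-11, -12), -1))), 2) = Pow(Add(3, Mul(Add(Add(-1, Mul(2, -5)), Mul(6, Pow(Add(-8, 2), -1))), Pow(Add(-11, -12), -1))), 2) = Pow(Add(3, Mul(Add(Add(-1, -10), Mul(6, Pow(-6, -1))), Pow(-23, -1))), 2) = Pow(Add(3, Mul(Add(-11, Mul(6, Rational(-1, 6))), Rational(-1, 23))), 2) = Pow(Add(3, Mul(Add(-11, -1), Rational(-1, 23))), 2) = Pow(Add(3, Mul(-12, Rational(-1, 23))), 2) = Pow(Add(3, Rational(12, 23)), 2) = Pow(Rational(81, 23), 2) = Rational(6561, 529)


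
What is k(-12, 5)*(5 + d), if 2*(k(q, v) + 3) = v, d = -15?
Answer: 5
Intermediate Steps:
k(q, v) = -3 + v/2
k(-12, 5)*(5 + d) = (-3 + (½)*5)*(5 - 15) = (-3 + 5/2)*(-10) = -½*(-10) = 5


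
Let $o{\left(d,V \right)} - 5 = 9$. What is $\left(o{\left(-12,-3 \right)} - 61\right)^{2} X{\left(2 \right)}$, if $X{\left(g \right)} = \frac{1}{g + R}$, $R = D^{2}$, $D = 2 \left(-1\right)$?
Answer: $\frac{2209}{6} \approx 368.17$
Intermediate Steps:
$o{\left(d,V \right)} = 14$ ($o{\left(d,V \right)} = 5 + 9 = 14$)
$D = -2$
$R = 4$ ($R = \left(-2\right)^{2} = 4$)
$X{\left(g \right)} = \frac{1}{4 + g}$ ($X{\left(g \right)} = \frac{1}{g + 4} = \frac{1}{4 + g}$)
$\left(o{\left(-12,-3 \right)} - 61\right)^{2} X{\left(2 \right)} = \frac{\left(14 - 61\right)^{2}}{4 + 2} = \frac{\left(-47\right)^{2}}{6} = 2209 \cdot \frac{1}{6} = \frac{2209}{6}$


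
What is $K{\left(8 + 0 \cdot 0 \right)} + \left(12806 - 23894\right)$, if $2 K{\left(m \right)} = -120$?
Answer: $-11148$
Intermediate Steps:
$K{\left(m \right)} = -60$ ($K{\left(m \right)} = \frac{1}{2} \left(-120\right) = -60$)
$K{\left(8 + 0 \cdot 0 \right)} + \left(12806 - 23894\right) = -60 + \left(12806 - 23894\right) = -60 - 11088 = -11148$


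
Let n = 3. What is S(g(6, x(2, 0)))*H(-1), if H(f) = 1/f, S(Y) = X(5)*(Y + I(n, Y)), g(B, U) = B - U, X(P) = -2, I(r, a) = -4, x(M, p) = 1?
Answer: 2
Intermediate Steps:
S(Y) = 8 - 2*Y (S(Y) = -2*(Y - 4) = -2*(-4 + Y) = 8 - 2*Y)
S(g(6, x(2, 0)))*H(-1) = (8 - 2*(6 - 1*1))/(-1) = (8 - 2*(6 - 1))*(-1) = (8 - 2*5)*(-1) = (8 - 10)*(-1) = -2*(-1) = 2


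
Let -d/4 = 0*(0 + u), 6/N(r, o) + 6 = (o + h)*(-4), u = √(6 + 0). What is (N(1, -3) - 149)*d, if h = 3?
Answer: 0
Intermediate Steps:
u = √6 ≈ 2.4495
N(r, o) = 6/(-18 - 4*o) (N(r, o) = 6/(-6 + (o + 3)*(-4)) = 6/(-6 + (3 + o)*(-4)) = 6/(-6 + (-12 - 4*o)) = 6/(-18 - 4*o))
d = 0 (d = -0*(0 + √6) = -0*√6 = -4*0 = 0)
(N(1, -3) - 149)*d = (-3/(9 + 2*(-3)) - 149)*0 = (-3/(9 - 6) - 149)*0 = (-3/3 - 149)*0 = (-3*⅓ - 149)*0 = (-1 - 149)*0 = -150*0 = 0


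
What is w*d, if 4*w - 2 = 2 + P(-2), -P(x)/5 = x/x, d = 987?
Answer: -987/4 ≈ -246.75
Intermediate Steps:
P(x) = -5 (P(x) = -5*x/x = -5*1 = -5)
w = -¼ (w = ½ + (2 - 5)/4 = ½ + (¼)*(-3) = ½ - ¾ = -¼ ≈ -0.25000)
w*d = -¼*987 = -987/4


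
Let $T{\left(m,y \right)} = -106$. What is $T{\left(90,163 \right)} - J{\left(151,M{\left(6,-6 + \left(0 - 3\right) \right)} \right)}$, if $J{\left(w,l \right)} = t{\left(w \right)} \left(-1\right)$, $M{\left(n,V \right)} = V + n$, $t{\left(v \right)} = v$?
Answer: $45$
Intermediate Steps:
$J{\left(w,l \right)} = - w$ ($J{\left(w,l \right)} = w \left(-1\right) = - w$)
$T{\left(90,163 \right)} - J{\left(151,M{\left(6,-6 + \left(0 - 3\right) \right)} \right)} = -106 - \left(-1\right) 151 = -106 - -151 = -106 + 151 = 45$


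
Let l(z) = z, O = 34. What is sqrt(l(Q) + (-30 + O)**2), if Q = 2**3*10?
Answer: 4*sqrt(6) ≈ 9.7980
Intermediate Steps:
Q = 80 (Q = 8*10 = 80)
sqrt(l(Q) + (-30 + O)**2) = sqrt(80 + (-30 + 34)**2) = sqrt(80 + 4**2) = sqrt(80 + 16) = sqrt(96) = 4*sqrt(6)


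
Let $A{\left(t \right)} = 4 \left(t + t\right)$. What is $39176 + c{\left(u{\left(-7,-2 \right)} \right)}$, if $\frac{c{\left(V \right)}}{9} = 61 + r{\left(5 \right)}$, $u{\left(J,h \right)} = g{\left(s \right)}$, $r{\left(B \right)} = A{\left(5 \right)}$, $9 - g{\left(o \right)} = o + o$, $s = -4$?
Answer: $40085$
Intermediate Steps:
$A{\left(t \right)} = 8 t$ ($A{\left(t \right)} = 4 \cdot 2 t = 8 t$)
$g{\left(o \right)} = 9 - 2 o$ ($g{\left(o \right)} = 9 - \left(o + o\right) = 9 - 2 o$)
$r{\left(B \right)} = 40$ ($r{\left(B \right)} = 8 \cdot 5 = 40$)
$u{\left(J,h \right)} = 17$ ($u{\left(J,h \right)} = 9 - -8 = 9 + 8 = 17$)
$c{\left(V \right)} = 909$ ($c{\left(V \right)} = 9 \left(61 + 40\right) = 9 \cdot 101 = 909$)
$39176 + c{\left(u{\left(-7,-2 \right)} \right)} = 39176 + 909 = 40085$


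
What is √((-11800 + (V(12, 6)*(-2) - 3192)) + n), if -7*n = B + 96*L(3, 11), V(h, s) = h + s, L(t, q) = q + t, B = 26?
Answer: I*√745962/7 ≈ 123.38*I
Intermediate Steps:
n = -1370/7 (n = -(26 + 96*(11 + 3))/7 = -(26 + 96*14)/7 = -(26 + 1344)/7 = -⅐*1370 = -1370/7 ≈ -195.71)
√((-11800 + (V(12, 6)*(-2) - 3192)) + n) = √((-11800 + ((12 + 6)*(-2) - 3192)) - 1370/7) = √((-11800 + (18*(-2) - 3192)) - 1370/7) = √((-11800 + (-36 - 3192)) - 1370/7) = √((-11800 - 3228) - 1370/7) = √(-15028 - 1370/7) = √(-106566/7) = I*√745962/7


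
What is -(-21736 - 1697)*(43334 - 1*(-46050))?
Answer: 2094535272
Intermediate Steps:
-(-21736 - 1697)*(43334 - 1*(-46050)) = -(-23433)*(43334 + 46050) = -(-23433)*89384 = -1*(-2094535272) = 2094535272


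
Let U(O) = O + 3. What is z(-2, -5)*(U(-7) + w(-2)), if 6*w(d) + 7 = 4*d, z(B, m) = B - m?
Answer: -39/2 ≈ -19.500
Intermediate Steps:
w(d) = -7/6 + 2*d/3 (w(d) = -7/6 + (4*d)/6 = -7/6 + 2*d/3)
U(O) = 3 + O
z(-2, -5)*(U(-7) + w(-2)) = (-2 - 1*(-5))*((3 - 7) + (-7/6 + (2/3)*(-2))) = (-2 + 5)*(-4 + (-7/6 - 4/3)) = 3*(-4 - 5/2) = 3*(-13/2) = -39/2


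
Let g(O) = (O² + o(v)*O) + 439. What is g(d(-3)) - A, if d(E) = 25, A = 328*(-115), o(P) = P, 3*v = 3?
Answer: 38809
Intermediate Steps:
v = 1 (v = (⅓)*3 = 1)
A = -37720
g(O) = 439 + O + O² (g(O) = (O² + 1*O) + 439 = (O² + O) + 439 = (O + O²) + 439 = 439 + O + O²)
g(d(-3)) - A = (439 + 25 + 25²) - 1*(-37720) = (439 + 25 + 625) + 37720 = 1089 + 37720 = 38809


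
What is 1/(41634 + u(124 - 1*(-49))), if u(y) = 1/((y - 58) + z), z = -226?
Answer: 111/4621373 ≈ 2.4019e-5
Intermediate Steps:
u(y) = 1/(-284 + y) (u(y) = 1/((y - 58) - 226) = 1/((-58 + y) - 226) = 1/(-284 + y))
1/(41634 + u(124 - 1*(-49))) = 1/(41634 + 1/(-284 + (124 - 1*(-49)))) = 1/(41634 + 1/(-284 + (124 + 49))) = 1/(41634 + 1/(-284 + 173)) = 1/(41634 + 1/(-111)) = 1/(41634 - 1/111) = 1/(4621373/111) = 111/4621373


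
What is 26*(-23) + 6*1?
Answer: -592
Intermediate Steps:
26*(-23) + 6*1 = -598 + 6 = -592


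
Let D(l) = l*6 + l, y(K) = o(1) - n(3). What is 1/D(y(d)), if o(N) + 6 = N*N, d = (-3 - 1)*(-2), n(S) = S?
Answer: -1/56 ≈ -0.017857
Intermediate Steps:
d = 8 (d = -4*(-2) = 8)
o(N) = -6 + N² (o(N) = -6 + N*N = -6 + N²)
y(K) = -8 (y(K) = (-6 + 1²) - 1*3 = (-6 + 1) - 3 = -5 - 3 = -8)
D(l) = 7*l (D(l) = 6*l + l = 7*l)
1/D(y(d)) = 1/(7*(-8)) = 1/(-56) = -1/56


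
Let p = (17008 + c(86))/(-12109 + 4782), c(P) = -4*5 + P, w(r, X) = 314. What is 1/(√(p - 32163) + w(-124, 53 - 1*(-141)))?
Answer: 2300678/958088267 - 5*I*√69071738905/958088267 ≈ 0.0024013 - 0.0013716*I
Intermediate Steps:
c(P) = -20 + P
p = -17074/7327 (p = (17008 + (-20 + 86))/(-12109 + 4782) = (17008 + 66)/(-7327) = 17074*(-1/7327) = -17074/7327 ≈ -2.3303)
1/(√(p - 32163) + w(-124, 53 - 1*(-141))) = 1/(√(-17074/7327 - 32163) + 314) = 1/(√(-235675375/7327) + 314) = 1/(5*I*√69071738905/7327 + 314) = 1/(314 + 5*I*√69071738905/7327)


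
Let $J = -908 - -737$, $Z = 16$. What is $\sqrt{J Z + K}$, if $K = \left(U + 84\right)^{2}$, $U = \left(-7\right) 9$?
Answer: $3 i \sqrt{255} \approx 47.906 i$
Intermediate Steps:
$U = -63$
$K = 441$ ($K = \left(-63 + 84\right)^{2} = 21^{2} = 441$)
$J = -171$ ($J = -908 + 737 = -171$)
$\sqrt{J Z + K} = \sqrt{\left(-171\right) 16 + 441} = \sqrt{-2736 + 441} = \sqrt{-2295} = 3 i \sqrt{255}$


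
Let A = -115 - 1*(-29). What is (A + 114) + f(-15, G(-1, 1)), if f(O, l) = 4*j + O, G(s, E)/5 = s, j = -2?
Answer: 5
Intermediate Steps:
G(s, E) = 5*s
f(O, l) = -8 + O (f(O, l) = 4*(-2) + O = -8 + O)
A = -86 (A = -115 + 29 = -86)
(A + 114) + f(-15, G(-1, 1)) = (-86 + 114) + (-8 - 15) = 28 - 23 = 5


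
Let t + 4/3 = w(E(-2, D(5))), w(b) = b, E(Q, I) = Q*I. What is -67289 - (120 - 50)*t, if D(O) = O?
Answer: -199487/3 ≈ -66496.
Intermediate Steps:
E(Q, I) = I*Q
t = -34/3 (t = -4/3 + 5*(-2) = -4/3 - 10 = -34/3 ≈ -11.333)
-67289 - (120 - 50)*t = -67289 - (120 - 50)*(-34)/3 = -67289 - 70*(-34)/3 = -67289 - 1*(-2380/3) = -67289 + 2380/3 = -199487/3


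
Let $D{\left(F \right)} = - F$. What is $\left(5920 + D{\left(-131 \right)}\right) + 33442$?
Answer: $39493$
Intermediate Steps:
$\left(5920 + D{\left(-131 \right)}\right) + 33442 = \left(5920 - -131\right) + 33442 = \left(5920 + 131\right) + 33442 = 6051 + 33442 = 39493$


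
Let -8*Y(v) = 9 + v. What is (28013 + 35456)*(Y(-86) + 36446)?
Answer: 18510416505/8 ≈ 2.3138e+9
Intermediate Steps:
Y(v) = -9/8 - v/8 (Y(v) = -(9 + v)/8 = -9/8 - v/8)
(28013 + 35456)*(Y(-86) + 36446) = (28013 + 35456)*((-9/8 - 1/8*(-86)) + 36446) = 63469*((-9/8 + 43/4) + 36446) = 63469*(77/8 + 36446) = 63469*(291645/8) = 18510416505/8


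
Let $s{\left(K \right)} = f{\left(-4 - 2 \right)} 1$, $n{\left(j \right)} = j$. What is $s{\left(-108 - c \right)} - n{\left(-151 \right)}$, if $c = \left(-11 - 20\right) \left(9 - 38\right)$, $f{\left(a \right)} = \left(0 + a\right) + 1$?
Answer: $146$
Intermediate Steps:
$f{\left(a \right)} = 1 + a$ ($f{\left(a \right)} = a + 1 = 1 + a$)
$c = 899$ ($c = \left(-31\right) \left(-29\right) = 899$)
$s{\left(K \right)} = -5$ ($s{\left(K \right)} = \left(1 - 6\right) 1 = \left(-5\right) 1 = -5$)
$s{\left(-108 - c \right)} - n{\left(-151 \right)} = -5 - -151 = -5 + 151 = 146$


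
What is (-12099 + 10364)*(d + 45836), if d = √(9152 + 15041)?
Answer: -79525460 - 1735*√24193 ≈ -7.9795e+7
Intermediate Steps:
d = √24193 ≈ 155.54
(-12099 + 10364)*(d + 45836) = (-12099 + 10364)*(√24193 + 45836) = -1735*(45836 + √24193) = -79525460 - 1735*√24193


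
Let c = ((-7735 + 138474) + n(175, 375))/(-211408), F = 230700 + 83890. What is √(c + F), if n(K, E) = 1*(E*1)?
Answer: √878753180450078/52852 ≈ 560.88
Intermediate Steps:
n(K, E) = E (n(K, E) = 1*E = E)
F = 314590
c = -65557/105704 (c = ((-7735 + 138474) + 375)/(-211408) = (130739 + 375)*(-1/211408) = 131114*(-1/211408) = -65557/105704 ≈ -0.62019)
√(c + F) = √(-65557/105704 + 314590) = √(33253355803/105704) = √878753180450078/52852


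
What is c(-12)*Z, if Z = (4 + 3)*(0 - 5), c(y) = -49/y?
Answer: -1715/12 ≈ -142.92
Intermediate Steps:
Z = -35 (Z = 7*(-5) = -35)
c(-12)*Z = -49/(-12)*(-35) = -49*(-1/12)*(-35) = (49/12)*(-35) = -1715/12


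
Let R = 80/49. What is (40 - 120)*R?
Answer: -6400/49 ≈ -130.61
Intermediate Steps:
R = 80/49 (R = 80*(1/49) = 80/49 ≈ 1.6327)
(40 - 120)*R = (40 - 120)*(80/49) = -80*80/49 = -6400/49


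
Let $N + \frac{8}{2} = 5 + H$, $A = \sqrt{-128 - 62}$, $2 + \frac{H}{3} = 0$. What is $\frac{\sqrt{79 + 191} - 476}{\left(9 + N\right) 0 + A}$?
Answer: $\frac{i \sqrt{190} \left(476 - 3 \sqrt{30}\right)}{190} \approx 33.341 i$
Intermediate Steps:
$H = -6$ ($H = -6 + 3 \cdot 0 = -6 + 0 = -6$)
$A = i \sqrt{190}$ ($A = \sqrt{-190} = i \sqrt{190} \approx 13.784 i$)
$N = -5$ ($N = -4 + \left(5 - 6\right) = -4 - 1 = -5$)
$\frac{\sqrt{79 + 191} - 476}{\left(9 + N\right) 0 + A} = \frac{\sqrt{79 + 191} - 476}{\left(9 - 5\right) 0 + i \sqrt{190}} = \frac{\sqrt{270} - 476}{4 \cdot 0 + i \sqrt{190}} = \frac{3 \sqrt{30} - 476}{0 + i \sqrt{190}} = \frac{-476 + 3 \sqrt{30}}{i \sqrt{190}} = \left(-476 + 3 \sqrt{30}\right) \left(- \frac{i \sqrt{190}}{190}\right) = - \frac{i \sqrt{190} \left(-476 + 3 \sqrt{30}\right)}{190}$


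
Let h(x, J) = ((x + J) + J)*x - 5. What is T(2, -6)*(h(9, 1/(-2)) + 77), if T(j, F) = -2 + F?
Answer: -1152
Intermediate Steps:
h(x, J) = -5 + x*(x + 2*J) (h(x, J) = ((J + x) + J)*x - 5 = (x + 2*J)*x - 5 = x*(x + 2*J) - 5 = -5 + x*(x + 2*J))
T(2, -6)*(h(9, 1/(-2)) + 77) = (-2 - 6)*((-5 + 9² + 2*9/(-2)) + 77) = -8*((-5 + 81 + 2*(-½)*9) + 77) = -8*((-5 + 81 - 9) + 77) = -8*(67 + 77) = -8*144 = -1152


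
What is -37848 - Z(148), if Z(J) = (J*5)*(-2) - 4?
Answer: -36364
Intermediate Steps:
Z(J) = -4 - 10*J (Z(J) = (5*J)*(-2) - 4 = -10*J - 4 = -4 - 10*J)
-37848 - Z(148) = -37848 - (-4 - 10*148) = -37848 - (-4 - 1480) = -37848 - 1*(-1484) = -37848 + 1484 = -36364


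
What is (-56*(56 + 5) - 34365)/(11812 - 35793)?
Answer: 37781/23981 ≈ 1.5755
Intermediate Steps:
(-56*(56 + 5) - 34365)/(11812 - 35793) = (-56*61 - 34365)/(-23981) = (-3416 - 34365)*(-1/23981) = -37781*(-1/23981) = 37781/23981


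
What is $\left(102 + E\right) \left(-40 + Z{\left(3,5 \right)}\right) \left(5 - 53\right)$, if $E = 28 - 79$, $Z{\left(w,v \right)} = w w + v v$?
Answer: $14688$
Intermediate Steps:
$Z{\left(w,v \right)} = v^{2} + w^{2}$ ($Z{\left(w,v \right)} = w^{2} + v^{2} = v^{2} + w^{2}$)
$E = -51$ ($E = 28 - 79 = -51$)
$\left(102 + E\right) \left(-40 + Z{\left(3,5 \right)}\right) \left(5 - 53\right) = \left(102 - 51\right) \left(-40 + \left(5^{2} + 3^{2}\right)\right) \left(5 - 53\right) = 51 \left(-40 + \left(25 + 9\right)\right) \left(-48\right) = 51 \left(-40 + 34\right) \left(-48\right) = 51 \left(\left(-6\right) \left(-48\right)\right) = 51 \cdot 288 = 14688$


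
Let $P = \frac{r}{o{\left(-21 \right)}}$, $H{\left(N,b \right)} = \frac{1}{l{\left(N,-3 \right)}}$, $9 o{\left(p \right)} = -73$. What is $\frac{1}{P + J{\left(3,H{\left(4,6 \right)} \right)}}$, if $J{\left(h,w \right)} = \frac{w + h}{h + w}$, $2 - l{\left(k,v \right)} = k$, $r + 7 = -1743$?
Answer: $\frac{73}{15823} \approx 0.0046135$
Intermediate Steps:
$r = -1750$ ($r = -7 - 1743 = -1750$)
$o{\left(p \right)} = - \frac{73}{9}$ ($o{\left(p \right)} = \frac{1}{9} \left(-73\right) = - \frac{73}{9}$)
$l{\left(k,v \right)} = 2 - k$
$H{\left(N,b \right)} = \frac{1}{2 - N}$
$J{\left(h,w \right)} = 1$ ($J{\left(h,w \right)} = \frac{h + w}{h + w} = 1$)
$P = \frac{15750}{73}$ ($P = - \frac{1750}{- \frac{73}{9}} = \left(-1750\right) \left(- \frac{9}{73}\right) = \frac{15750}{73} \approx 215.75$)
$\frac{1}{P + J{\left(3,H{\left(4,6 \right)} \right)}} = \frac{1}{\frac{15750}{73} + 1} = \frac{1}{\frac{15823}{73}} = \frac{73}{15823}$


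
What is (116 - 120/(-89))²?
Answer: 109077136/7921 ≈ 13771.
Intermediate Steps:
(116 - 120/(-89))² = (116 - 120*(-1/89))² = (116 + 120/89)² = (10444/89)² = 109077136/7921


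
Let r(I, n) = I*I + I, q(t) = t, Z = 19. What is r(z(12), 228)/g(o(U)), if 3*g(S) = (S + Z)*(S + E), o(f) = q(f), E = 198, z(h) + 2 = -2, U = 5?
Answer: 3/406 ≈ 0.0073892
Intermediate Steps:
z(h) = -4 (z(h) = -2 - 2 = -4)
o(f) = f
g(S) = (19 + S)*(198 + S)/3 (g(S) = ((S + 19)*(S + 198))/3 = ((19 + S)*(198 + S))/3 = (19 + S)*(198 + S)/3)
r(I, n) = I + I² (r(I, n) = I² + I = I + I²)
r(z(12), 228)/g(o(U)) = (-4*(1 - 4))/(1254 + (⅓)*5² + (217/3)*5) = (-4*(-3))/(1254 + (⅓)*25 + 1085/3) = 12/(1254 + 25/3 + 1085/3) = 12/1624 = 12*(1/1624) = 3/406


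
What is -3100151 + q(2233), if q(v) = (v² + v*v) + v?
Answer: 6874660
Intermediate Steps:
q(v) = v + 2*v² (q(v) = (v² + v²) + v = 2*v² + v = v + 2*v²)
-3100151 + q(2233) = -3100151 + 2233*(1 + 2*2233) = -3100151 + 2233*(1 + 4466) = -3100151 + 2233*4467 = -3100151 + 9974811 = 6874660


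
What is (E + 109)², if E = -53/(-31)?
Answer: 11778624/961 ≈ 12257.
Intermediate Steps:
E = 53/31 (E = -53*(-1/31) = 53/31 ≈ 1.7097)
(E + 109)² = (53/31 + 109)² = (3432/31)² = 11778624/961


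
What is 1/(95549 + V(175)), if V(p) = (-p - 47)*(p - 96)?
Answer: 1/78011 ≈ 1.2819e-5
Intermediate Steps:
V(p) = (-96 + p)*(-47 - p) (V(p) = (-47 - p)*(-96 + p) = (-96 + p)*(-47 - p))
1/(95549 + V(175)) = 1/(95549 + (4512 - 1*175**2 + 49*175)) = 1/(95549 + (4512 - 1*30625 + 8575)) = 1/(95549 + (4512 - 30625 + 8575)) = 1/(95549 - 17538) = 1/78011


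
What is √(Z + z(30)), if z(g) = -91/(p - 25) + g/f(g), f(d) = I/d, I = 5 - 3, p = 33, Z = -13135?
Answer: I*√203142/4 ≈ 112.68*I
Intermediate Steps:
I = 2
f(d) = 2/d
z(g) = -91/8 + g²/2 (z(g) = -91/(33 - 25) + g/((2/g)) = -91/8 + g*(g/2) = -91*⅛ + g²/2 = -91/8 + g²/2)
√(Z + z(30)) = √(-13135 + (-91/8 + (½)*30²)) = √(-13135 + (-91/8 + (½)*900)) = √(-13135 + (-91/8 + 450)) = √(-13135 + 3509/8) = √(-101571/8) = I*√203142/4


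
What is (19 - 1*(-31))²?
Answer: 2500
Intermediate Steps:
(19 - 1*(-31))² = (19 + 31)² = 50² = 2500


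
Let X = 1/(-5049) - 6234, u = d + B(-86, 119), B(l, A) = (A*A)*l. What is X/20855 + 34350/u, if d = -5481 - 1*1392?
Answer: -42165550812023/128959107947505 ≈ -0.32697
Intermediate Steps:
B(l, A) = l*A² (B(l, A) = A²*l = l*A²)
d = -6873 (d = -5481 - 1392 = -6873)
u = -1224719 (u = -6873 - 86*119² = -6873 - 86*14161 = -6873 - 1217846 = -1224719)
X = -31475467/5049 (X = -1/5049 - 6234 = -31475467/5049 ≈ -6234.0)
X/20855 + 34350/u = -31475467/5049/20855 + 34350/(-1224719) = -31475467/5049*1/20855 + 34350*(-1/1224719) = -31475467/105296895 - 34350/1224719 = -42165550812023/128959107947505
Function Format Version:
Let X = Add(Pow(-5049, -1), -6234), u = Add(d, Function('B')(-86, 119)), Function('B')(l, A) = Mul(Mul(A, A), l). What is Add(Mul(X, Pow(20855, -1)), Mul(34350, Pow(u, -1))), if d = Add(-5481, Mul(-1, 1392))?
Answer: Rational(-42165550812023, 128959107947505) ≈ -0.32697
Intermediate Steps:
Function('B')(l, A) = Mul(l, Pow(A, 2)) (Function('B')(l, A) = Mul(Pow(A, 2), l) = Mul(l, Pow(A, 2)))
d = -6873 (d = Add(-5481, -1392) = -6873)
u = -1224719 (u = Add(-6873, Mul(-86, Pow(119, 2))) = Add(-6873, Mul(-86, 14161)) = Add(-6873, -1217846) = -1224719)
X = Rational(-31475467, 5049) (X = Add(Rational(-1, 5049), -6234) = Rational(-31475467, 5049) ≈ -6234.0)
Add(Mul(X, Pow(20855, -1)), Mul(34350, Pow(u, -1))) = Add(Mul(Rational(-31475467, 5049), Pow(20855, -1)), Mul(34350, Pow(-1224719, -1))) = Add(Mul(Rational(-31475467, 5049), Rational(1, 20855)), Mul(34350, Rational(-1, 1224719))) = Add(Rational(-31475467, 105296895), Rational(-34350, 1224719)) = Rational(-42165550812023, 128959107947505)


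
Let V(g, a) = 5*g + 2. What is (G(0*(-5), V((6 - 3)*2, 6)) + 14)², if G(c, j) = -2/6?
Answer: 1681/9 ≈ 186.78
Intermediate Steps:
V(g, a) = 2 + 5*g
G(c, j) = -⅓ (G(c, j) = -2*⅙ = -⅓)
(G(0*(-5), V((6 - 3)*2, 6)) + 14)² = (-⅓ + 14)² = (41/3)² = 1681/9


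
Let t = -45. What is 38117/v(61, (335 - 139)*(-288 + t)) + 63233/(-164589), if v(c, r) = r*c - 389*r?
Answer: -449137451573/1174501837152 ≈ -0.38241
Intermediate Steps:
v(c, r) = -389*r + c*r (v(c, r) = c*r - 389*r = -389*r + c*r)
38117/v(61, (335 - 139)*(-288 + t)) + 63233/(-164589) = 38117/((((335 - 139)*(-288 - 45))*(-389 + 61))) + 63233/(-164589) = 38117/(((196*(-333))*(-328))) + 63233*(-1/164589) = 38117/((-65268*(-328))) - 63233/164589 = 38117/21407904 - 63233/164589 = -449137451573/1174501837152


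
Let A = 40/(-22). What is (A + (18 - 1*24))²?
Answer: 7396/121 ≈ 61.124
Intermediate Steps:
A = -20/11 (A = 40*(-1/22) = -20/11 ≈ -1.8182)
(A + (18 - 1*24))² = (-20/11 + (18 - 1*24))² = (-20/11 + (18 - 24))² = (-20/11 - 6)² = (-86/11)² = 7396/121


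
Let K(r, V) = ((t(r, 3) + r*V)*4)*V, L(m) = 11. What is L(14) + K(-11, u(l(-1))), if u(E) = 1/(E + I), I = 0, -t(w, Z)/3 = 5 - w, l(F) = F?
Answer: 159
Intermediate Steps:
t(w, Z) = -15 + 3*w (t(w, Z) = -3*(5 - w) = -15 + 3*w)
u(E) = 1/E (u(E) = 1/(E + 0) = 1/E)
K(r, V) = V*(-60 + 12*r + 4*V*r) (K(r, V) = (((-15 + 3*r) + r*V)*4)*V = (((-15 + 3*r) + V*r)*4)*V = ((-15 + 3*r + V*r)*4)*V = (-60 + 12*r + 4*V*r)*V = V*(-60 + 12*r + 4*V*r))
L(14) + K(-11, u(l(-1))) = 11 + 4*(-15 + 3*(-11) - 11/(-1))/(-1) = 11 + 4*(-1)*(-15 - 33 - 1*(-11)) = 11 + 4*(-1)*(-15 - 33 + 11) = 11 + 4*(-1)*(-37) = 11 + 148 = 159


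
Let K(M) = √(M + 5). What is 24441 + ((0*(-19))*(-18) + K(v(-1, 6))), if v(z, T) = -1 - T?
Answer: 24441 + I*√2 ≈ 24441.0 + 1.4142*I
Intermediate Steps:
K(M) = √(5 + M)
24441 + ((0*(-19))*(-18) + K(v(-1, 6))) = 24441 + ((0*(-19))*(-18) + √(5 + (-1 - 1*6))) = 24441 + (0*(-18) + √(5 + (-1 - 6))) = 24441 + (0 + √(5 - 7)) = 24441 + (0 + √(-2)) = 24441 + (0 + I*√2) = 24441 + I*√2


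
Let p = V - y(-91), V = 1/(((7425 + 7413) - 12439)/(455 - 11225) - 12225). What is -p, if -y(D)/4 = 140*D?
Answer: 6709681483810/131665649 ≈ 50960.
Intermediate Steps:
y(D) = -560*D
V = -10770/131665649 (V = 1/((14838 - 12439)/(-10770) - 12225) = 1/(2399*(-1/10770) - 12225) = 1/(-2399/10770 - 12225) = 1/(-131665649/10770) = -10770/131665649 ≈ -8.1798e-5)
p = -6709681483810/131665649 (p = -10770/131665649 - (-560)*(-91) = -10770/131665649 - 1*50960 = -10770/131665649 - 50960 = -6709681483810/131665649 ≈ -50960.)
-p = -1*(-6709681483810/131665649) = 6709681483810/131665649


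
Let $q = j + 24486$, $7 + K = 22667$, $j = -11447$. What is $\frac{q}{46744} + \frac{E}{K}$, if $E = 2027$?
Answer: $\frac{97553457}{264804760} \approx 0.3684$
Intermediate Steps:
$K = 22660$ ($K = -7 + 22667 = 22660$)
$q = 13039$ ($q = -11447 + 24486 = 13039$)
$\frac{q}{46744} + \frac{E}{K} = \frac{13039}{46744} + \frac{2027}{22660} = \frac{97553457}{264804760}$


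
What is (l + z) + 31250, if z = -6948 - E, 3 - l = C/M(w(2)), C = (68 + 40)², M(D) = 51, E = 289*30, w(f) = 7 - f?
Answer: 261907/17 ≈ 15406.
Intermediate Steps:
E = 8670
C = 11664 (C = 108² = 11664)
l = -3837/17 (l = 3 - 11664/51 = 3 - 1*3888/17 = 3 - 3888/17 = -3837/17 ≈ -225.71)
z = -15618 (z = -6948 - 1*8670 = -6948 - 8670 = -15618)
(l + z) + 31250 = (-3837/17 - 15618) + 31250 = -269343/17 + 31250 = 261907/17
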